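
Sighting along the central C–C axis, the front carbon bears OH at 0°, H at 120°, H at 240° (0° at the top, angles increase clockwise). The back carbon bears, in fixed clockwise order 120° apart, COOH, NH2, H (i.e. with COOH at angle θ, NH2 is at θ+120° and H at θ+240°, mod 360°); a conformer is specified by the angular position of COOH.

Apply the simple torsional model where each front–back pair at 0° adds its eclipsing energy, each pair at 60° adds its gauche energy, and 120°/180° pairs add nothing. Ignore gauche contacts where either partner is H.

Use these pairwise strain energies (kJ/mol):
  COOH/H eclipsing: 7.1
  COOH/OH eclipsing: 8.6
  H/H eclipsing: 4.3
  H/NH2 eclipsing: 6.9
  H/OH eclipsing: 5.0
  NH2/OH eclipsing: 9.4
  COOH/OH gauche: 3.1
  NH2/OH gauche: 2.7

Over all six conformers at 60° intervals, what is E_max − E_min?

18.1 kJ/mol

COOH at 0° (eclipsed): OH–COOH eclipsed, H–NH2 eclipsed, H–H eclipsed; 8.6 + 6.9 + 4.3 = 19.8 kJ/mol.
COOH at 60° (staggered): OH–COOH gauche; 3.1 = 3.1 kJ/mol.
COOH at 120° (eclipsed): OH–H eclipsed, H–COOH eclipsed, H–NH2 eclipsed; 5.0 + 7.1 + 6.9 = 19.0 kJ/mol.
COOH at 180° (staggered): OH–NH2 gauche; 2.7 = 2.7 kJ/mol.
COOH at 240° (eclipsed): OH–NH2 eclipsed, H–H eclipsed, H–COOH eclipsed; 9.4 + 4.3 + 7.1 = 20.8 kJ/mol.
COOH at 300° (staggered): OH–COOH gauche, OH–NH2 gauche; 3.1 + 2.7 = 5.8 kJ/mol.
Max at 240° (20.8 kJ/mol), min at 180° (2.7 kJ/mol); barrier = 18.1 kJ/mol.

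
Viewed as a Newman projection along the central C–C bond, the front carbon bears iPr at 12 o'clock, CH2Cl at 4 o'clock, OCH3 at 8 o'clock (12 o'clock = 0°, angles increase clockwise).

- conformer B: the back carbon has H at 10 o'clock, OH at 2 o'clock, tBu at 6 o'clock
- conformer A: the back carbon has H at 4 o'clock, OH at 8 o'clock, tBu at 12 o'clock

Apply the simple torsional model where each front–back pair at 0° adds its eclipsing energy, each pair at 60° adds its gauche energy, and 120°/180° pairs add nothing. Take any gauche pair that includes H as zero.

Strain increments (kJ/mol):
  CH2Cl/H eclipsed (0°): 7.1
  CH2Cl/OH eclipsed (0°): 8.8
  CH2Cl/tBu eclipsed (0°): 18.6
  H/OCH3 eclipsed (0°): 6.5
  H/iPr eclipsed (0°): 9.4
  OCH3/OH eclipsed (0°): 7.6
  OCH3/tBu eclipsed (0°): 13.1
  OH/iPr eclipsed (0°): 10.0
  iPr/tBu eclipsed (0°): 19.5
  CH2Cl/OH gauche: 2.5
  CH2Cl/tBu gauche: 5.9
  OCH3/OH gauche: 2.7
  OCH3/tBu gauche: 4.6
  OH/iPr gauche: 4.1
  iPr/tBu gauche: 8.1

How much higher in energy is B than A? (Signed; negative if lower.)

B (staggered): iPr(0°)/OH(60°) gauche 4.1; CH2Cl(120°)/OH(60°) gauche 2.5; CH2Cl(120°)/tBu(180°) gauche 5.9; OCH3(240°)/tBu(180°) gauche 4.6 → 17.1 kJ/mol.
A (eclipsed): iPr(0°)/tBu(0°) eclipsed 19.5; CH2Cl(120°)/H(120°) eclipsed 7.1; OCH3(240°)/OH(240°) eclipsed 7.6 → 34.2 kJ/mol.
E(B) − E(A) = 17.1 − 34.2 = -17.1 kJ/mol.

-17.1 kJ/mol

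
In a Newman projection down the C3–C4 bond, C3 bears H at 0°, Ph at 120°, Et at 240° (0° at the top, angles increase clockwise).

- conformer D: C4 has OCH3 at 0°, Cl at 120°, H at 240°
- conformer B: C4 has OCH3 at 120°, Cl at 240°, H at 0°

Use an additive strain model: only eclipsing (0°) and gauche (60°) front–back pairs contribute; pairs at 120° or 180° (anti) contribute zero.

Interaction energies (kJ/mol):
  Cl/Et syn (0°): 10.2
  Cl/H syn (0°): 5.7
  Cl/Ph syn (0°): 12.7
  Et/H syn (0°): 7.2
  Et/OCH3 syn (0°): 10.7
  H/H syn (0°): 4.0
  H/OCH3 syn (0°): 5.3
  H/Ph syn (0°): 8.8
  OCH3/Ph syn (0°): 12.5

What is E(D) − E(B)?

-1.5 kJ/mol

D is eclipsed. H at 0° is eclipsed with OCH3 at 0° (5.3); Ph at 120° is eclipsed with Cl at 120° (12.7); Et at 240° is eclipsed with H at 240° (7.2). Total 25.2 kJ/mol.
B is eclipsed. H at 0° is eclipsed with H at 0° (4.0); Ph at 120° is eclipsed with OCH3 at 120° (12.5); Et at 240° is eclipsed with Cl at 240° (10.2). Total 26.7 kJ/mol.
E(D) − E(B) = 25.2 − 26.7 = -1.5 kJ/mol.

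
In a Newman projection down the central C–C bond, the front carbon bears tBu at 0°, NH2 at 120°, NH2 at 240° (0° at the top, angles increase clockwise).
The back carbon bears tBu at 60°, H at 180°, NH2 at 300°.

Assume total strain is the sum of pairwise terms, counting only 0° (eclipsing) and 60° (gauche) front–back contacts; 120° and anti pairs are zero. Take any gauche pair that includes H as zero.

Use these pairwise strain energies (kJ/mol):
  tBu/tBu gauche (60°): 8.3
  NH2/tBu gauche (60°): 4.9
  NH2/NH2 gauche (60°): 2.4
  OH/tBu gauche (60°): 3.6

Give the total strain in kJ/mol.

20.5 kJ/mol

This conformer is staggered. tBu at 0° is gauche with tBu at 60° (8.3); tBu at 0° is gauche with NH2 at 300° (4.9); NH2 at 120° is gauche with tBu at 60° (4.9); NH2 at 240° is gauche with NH2 at 300° (2.4). Total 20.5 kJ/mol.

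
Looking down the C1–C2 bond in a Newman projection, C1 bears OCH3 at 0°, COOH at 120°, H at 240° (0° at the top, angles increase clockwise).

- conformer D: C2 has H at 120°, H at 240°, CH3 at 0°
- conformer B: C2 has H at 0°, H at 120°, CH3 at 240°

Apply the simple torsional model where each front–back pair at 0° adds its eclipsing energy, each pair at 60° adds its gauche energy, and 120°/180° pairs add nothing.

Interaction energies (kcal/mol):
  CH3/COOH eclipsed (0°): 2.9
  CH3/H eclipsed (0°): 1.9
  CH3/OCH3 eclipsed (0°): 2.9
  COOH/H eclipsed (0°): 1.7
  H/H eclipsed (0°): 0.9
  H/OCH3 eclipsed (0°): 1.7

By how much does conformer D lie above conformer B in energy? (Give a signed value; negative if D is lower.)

D (eclipsed): OCH3(0°)/CH3(0°) eclipsed 2.9; COOH(120°)/H(120°) eclipsed 1.7; H(240°)/H(240°) eclipsed 0.9 → 5.5 kcal/mol.
B (eclipsed): OCH3(0°)/H(0°) eclipsed 1.7; COOH(120°)/H(120°) eclipsed 1.7; H(240°)/CH3(240°) eclipsed 1.9 → 5.3 kcal/mol.
E(D) − E(B) = 5.5 − 5.3 = +0.2 kcal/mol.

+0.2 kcal/mol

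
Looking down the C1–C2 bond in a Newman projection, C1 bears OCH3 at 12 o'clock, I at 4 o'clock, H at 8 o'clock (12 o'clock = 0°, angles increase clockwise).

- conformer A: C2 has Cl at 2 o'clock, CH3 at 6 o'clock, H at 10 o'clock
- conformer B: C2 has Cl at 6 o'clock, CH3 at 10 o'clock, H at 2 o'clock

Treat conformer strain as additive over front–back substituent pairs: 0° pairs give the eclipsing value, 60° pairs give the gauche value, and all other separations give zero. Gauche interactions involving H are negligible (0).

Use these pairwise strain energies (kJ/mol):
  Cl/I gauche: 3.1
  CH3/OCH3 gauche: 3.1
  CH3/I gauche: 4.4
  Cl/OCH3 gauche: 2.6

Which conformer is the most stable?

A is staggered. OCH3 at 0° is gauche with Cl at 60° (2.6); I at 120° is gauche with Cl at 60° (3.1); I at 120° is gauche with CH3 at 180° (4.4). Total 10.1 kJ/mol.
B is staggered. OCH3 at 0° is gauche with CH3 at 300° (3.1); I at 120° is gauche with Cl at 180° (3.1). Total 6.2 kJ/mol.
B has the lowest total (6.2 kJ/mol).

B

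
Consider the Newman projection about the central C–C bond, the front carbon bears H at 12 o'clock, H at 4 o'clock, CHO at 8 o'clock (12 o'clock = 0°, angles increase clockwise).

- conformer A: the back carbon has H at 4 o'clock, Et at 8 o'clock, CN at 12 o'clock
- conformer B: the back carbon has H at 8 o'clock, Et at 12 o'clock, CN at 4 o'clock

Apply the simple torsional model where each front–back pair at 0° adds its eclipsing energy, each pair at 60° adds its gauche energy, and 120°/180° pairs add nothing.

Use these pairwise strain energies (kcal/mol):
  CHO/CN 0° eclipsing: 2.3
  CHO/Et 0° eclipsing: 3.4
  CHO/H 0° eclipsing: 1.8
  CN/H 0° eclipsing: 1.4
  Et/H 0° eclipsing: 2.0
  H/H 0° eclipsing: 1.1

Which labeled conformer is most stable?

B

A is eclipsed. H at 0° is eclipsed with CN at 0° (1.4); H at 120° is eclipsed with H at 120° (1.1); CHO at 240° is eclipsed with Et at 240° (3.4). Total 5.9 kcal/mol.
B is eclipsed. H at 0° is eclipsed with Et at 0° (2.0); H at 120° is eclipsed with CN at 120° (1.4); CHO at 240° is eclipsed with H at 240° (1.8). Total 5.2 kcal/mol.
B has the lowest total (5.2 kcal/mol).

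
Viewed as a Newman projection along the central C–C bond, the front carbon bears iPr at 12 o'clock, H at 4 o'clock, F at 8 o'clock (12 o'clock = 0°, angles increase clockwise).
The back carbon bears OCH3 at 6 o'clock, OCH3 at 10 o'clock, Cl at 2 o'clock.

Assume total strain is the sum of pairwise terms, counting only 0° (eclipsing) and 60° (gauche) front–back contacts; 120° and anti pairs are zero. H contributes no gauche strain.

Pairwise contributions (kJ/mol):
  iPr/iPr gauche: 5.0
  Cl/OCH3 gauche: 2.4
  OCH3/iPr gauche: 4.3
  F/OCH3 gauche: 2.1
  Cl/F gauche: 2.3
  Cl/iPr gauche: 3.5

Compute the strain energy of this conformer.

This conformer (staggered): iPr(0°)/OCH3(300°) gauche 4.3; iPr(0°)/Cl(60°) gauche 3.5; F(240°)/OCH3(180°) gauche 2.1; F(240°)/OCH3(300°) gauche 2.1 → 12.0 kJ/mol.

12.0 kJ/mol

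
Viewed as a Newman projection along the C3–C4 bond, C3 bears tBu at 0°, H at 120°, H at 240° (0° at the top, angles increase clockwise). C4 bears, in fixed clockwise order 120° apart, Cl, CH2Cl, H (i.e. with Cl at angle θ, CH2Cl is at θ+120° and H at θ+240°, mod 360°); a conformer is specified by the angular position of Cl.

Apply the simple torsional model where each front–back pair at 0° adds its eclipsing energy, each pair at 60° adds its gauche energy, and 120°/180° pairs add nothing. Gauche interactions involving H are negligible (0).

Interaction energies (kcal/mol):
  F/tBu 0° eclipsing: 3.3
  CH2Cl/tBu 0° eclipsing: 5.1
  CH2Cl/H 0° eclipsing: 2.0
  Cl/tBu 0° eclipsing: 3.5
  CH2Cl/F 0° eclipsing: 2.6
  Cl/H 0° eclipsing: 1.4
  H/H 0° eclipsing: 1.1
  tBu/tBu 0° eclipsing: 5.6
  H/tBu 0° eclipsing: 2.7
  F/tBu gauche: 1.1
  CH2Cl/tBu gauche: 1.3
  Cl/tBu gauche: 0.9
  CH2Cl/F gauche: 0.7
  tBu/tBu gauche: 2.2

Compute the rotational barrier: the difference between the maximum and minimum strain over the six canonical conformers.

6.7 kcal/mol

Cl at 0° (eclipsed): tBu(0°)/Cl(0°) eclipsed 3.5; H(120°)/CH2Cl(120°) eclipsed 2.0; H(240°)/H(240°) eclipsed 1.1 → 6.6 kcal/mol.
Cl at 60° (staggered): tBu(0°)/Cl(60°) gauche 0.9 → 0.9 kcal/mol.
Cl at 120° (eclipsed): tBu(0°)/H(0°) eclipsed 2.7; H(120°)/Cl(120°) eclipsed 1.4; H(240°)/CH2Cl(240°) eclipsed 2.0 → 6.1 kcal/mol.
Cl at 180° (staggered): tBu(0°)/CH2Cl(300°) gauche 1.3 → 1.3 kcal/mol.
Cl at 240° (eclipsed): tBu(0°)/CH2Cl(0°) eclipsed 5.1; H(120°)/H(120°) eclipsed 1.1; H(240°)/Cl(240°) eclipsed 1.4 → 7.6 kcal/mol.
Cl at 300° (staggered): tBu(0°)/Cl(300°) gauche 0.9; tBu(0°)/CH2Cl(60°) gauche 1.3 → 2.2 kcal/mol.
Max at 240° (7.6 kcal/mol), min at 60° (0.9 kcal/mol); barrier = 6.7 kcal/mol.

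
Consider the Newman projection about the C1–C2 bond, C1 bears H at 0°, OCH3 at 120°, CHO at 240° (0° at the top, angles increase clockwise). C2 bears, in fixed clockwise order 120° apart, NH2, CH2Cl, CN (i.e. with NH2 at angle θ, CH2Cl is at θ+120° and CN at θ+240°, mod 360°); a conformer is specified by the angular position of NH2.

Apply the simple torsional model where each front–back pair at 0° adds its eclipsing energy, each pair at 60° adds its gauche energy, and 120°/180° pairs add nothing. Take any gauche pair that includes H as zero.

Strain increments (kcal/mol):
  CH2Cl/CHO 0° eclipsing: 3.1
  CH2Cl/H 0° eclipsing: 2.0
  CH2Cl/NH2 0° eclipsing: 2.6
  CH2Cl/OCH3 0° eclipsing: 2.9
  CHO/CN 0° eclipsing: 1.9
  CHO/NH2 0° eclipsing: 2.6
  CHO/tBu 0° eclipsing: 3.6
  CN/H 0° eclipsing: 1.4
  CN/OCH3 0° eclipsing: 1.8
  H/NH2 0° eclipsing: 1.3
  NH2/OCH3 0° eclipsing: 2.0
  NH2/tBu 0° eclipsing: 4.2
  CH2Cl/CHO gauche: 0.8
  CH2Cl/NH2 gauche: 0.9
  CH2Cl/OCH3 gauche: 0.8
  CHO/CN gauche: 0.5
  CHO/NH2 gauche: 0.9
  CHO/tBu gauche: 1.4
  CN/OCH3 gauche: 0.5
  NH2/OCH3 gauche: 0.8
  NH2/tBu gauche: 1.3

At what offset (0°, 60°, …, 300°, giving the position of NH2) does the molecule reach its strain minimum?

NH2 at 0° (eclipsed): H–NH2 eclipsed, OCH3–CH2Cl eclipsed, CHO–CN eclipsed; 1.3 + 2.9 + 1.9 = 6.1 kcal/mol.
NH2 at 60° (staggered): OCH3–NH2 gauche, OCH3–CH2Cl gauche, CHO–CH2Cl gauche, CHO–CN gauche; 0.8 + 0.8 + 0.8 + 0.5 = 2.9 kcal/mol.
NH2 at 120° (eclipsed): H–CN eclipsed, OCH3–NH2 eclipsed, CHO–CH2Cl eclipsed; 1.4 + 2.0 + 3.1 = 6.5 kcal/mol.
NH2 at 180° (staggered): OCH3–NH2 gauche, OCH3–CN gauche, CHO–NH2 gauche, CHO–CH2Cl gauche; 0.8 + 0.5 + 0.9 + 0.8 = 3.0 kcal/mol.
NH2 at 240° (eclipsed): H–CH2Cl eclipsed, OCH3–CN eclipsed, CHO–NH2 eclipsed; 2.0 + 1.8 + 2.6 = 6.4 kcal/mol.
NH2 at 300° (staggered): OCH3–CH2Cl gauche, OCH3–CN gauche, CHO–NH2 gauche, CHO–CN gauche; 0.8 + 0.5 + 0.9 + 0.5 = 2.7 kcal/mol.
The minimum (2.7 kcal/mol) occurs with NH2 at 300°.

300°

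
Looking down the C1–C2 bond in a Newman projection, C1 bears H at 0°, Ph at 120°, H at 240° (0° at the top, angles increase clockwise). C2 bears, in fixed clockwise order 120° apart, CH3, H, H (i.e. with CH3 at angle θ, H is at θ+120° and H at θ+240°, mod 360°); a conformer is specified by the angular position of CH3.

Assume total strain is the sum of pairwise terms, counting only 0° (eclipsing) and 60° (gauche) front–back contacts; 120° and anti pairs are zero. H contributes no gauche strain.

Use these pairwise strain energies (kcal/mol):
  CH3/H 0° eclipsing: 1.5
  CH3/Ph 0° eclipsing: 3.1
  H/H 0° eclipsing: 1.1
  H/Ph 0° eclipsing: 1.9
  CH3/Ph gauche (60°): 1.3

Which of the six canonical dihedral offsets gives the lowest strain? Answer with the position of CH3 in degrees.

CH3 at 0° (eclipsed): H(0°)/CH3(0°) eclipsed 1.5; Ph(120°)/H(120°) eclipsed 1.9; H(240°)/H(240°) eclipsed 1.1 → 4.5 kcal/mol.
CH3 at 60° (staggered): Ph(120°)/CH3(60°) gauche 1.3 → 1.3 kcal/mol.
CH3 at 120° (eclipsed): H(0°)/H(0°) eclipsed 1.1; Ph(120°)/CH3(120°) eclipsed 3.1; H(240°)/H(240°) eclipsed 1.1 → 5.3 kcal/mol.
CH3 at 180° (staggered): Ph(120°)/CH3(180°) gauche 1.3 → 1.3 kcal/mol.
CH3 at 240° (eclipsed): H(0°)/H(0°) eclipsed 1.1; Ph(120°)/H(120°) eclipsed 1.9; H(240°)/CH3(240°) eclipsed 1.5 → 4.5 kcal/mol.
CH3 at 300° (staggered): no non-H gauche contacts → 0.0 kcal/mol.
The minimum (0.0 kcal/mol) occurs with CH3 at 300°.

300°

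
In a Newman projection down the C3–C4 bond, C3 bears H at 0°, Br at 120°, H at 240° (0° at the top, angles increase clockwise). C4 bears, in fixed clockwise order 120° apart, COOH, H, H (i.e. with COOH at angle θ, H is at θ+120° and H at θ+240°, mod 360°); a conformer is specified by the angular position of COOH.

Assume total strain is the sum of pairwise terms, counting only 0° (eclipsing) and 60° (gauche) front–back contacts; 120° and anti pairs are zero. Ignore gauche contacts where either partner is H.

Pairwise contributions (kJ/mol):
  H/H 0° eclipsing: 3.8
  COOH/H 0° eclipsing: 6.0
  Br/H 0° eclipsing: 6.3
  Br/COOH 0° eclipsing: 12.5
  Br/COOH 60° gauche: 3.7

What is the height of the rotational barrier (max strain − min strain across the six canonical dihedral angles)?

COOH at 0° is eclipsed. H at 0° is eclipsed with COOH at 0° (6.0); Br at 120° is eclipsed with H at 120° (6.3); H at 240° is eclipsed with H at 240° (3.8). Total 16.1 kJ/mol.
COOH at 60° is staggered. Br at 120° is gauche with COOH at 60° (3.7). Total 3.7 kJ/mol.
COOH at 120° is eclipsed. H at 0° is eclipsed with H at 0° (3.8); Br at 120° is eclipsed with COOH at 120° (12.5); H at 240° is eclipsed with H at 240° (3.8). Total 20.1 kJ/mol.
COOH at 180° is staggered. Br at 120° is gauche with COOH at 180° (3.7). Total 3.7 kJ/mol.
COOH at 240° is eclipsed. H at 0° is eclipsed with H at 0° (3.8); Br at 120° is eclipsed with H at 120° (6.3); H at 240° is eclipsed with COOH at 240° (6.0). Total 16.1 kJ/mol.
COOH at 300° (staggered): no non-H gauche contacts → 0.0 kJ/mol.
Max at 120° (20.1 kJ/mol), min at 300° (0.0 kJ/mol); barrier = 20.1 kJ/mol.

20.1 kJ/mol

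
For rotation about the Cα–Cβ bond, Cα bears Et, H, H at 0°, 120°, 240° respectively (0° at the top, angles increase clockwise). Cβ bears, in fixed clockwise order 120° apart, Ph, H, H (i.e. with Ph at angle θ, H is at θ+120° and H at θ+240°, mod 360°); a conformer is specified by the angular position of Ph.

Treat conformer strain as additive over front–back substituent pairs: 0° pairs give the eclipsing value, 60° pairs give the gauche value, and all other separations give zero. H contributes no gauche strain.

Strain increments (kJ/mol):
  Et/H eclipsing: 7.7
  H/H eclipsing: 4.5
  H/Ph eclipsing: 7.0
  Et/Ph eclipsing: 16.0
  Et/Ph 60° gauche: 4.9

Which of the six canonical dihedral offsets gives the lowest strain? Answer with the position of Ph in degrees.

180°

Ph at 0° (eclipsed): Et(0°)/Ph(0°) eclipsed 16.0; H(120°)/H(120°) eclipsed 4.5; H(240°)/H(240°) eclipsed 4.5 → 25.0 kJ/mol.
Ph at 60° (staggered): Et(0°)/Ph(60°) gauche 4.9 → 4.9 kJ/mol.
Ph at 120° (eclipsed): Et(0°)/H(0°) eclipsed 7.7; H(120°)/Ph(120°) eclipsed 7.0; H(240°)/H(240°) eclipsed 4.5 → 19.2 kJ/mol.
Ph at 180° (staggered): no non-H gauche contacts → 0.0 kJ/mol.
Ph at 240° (eclipsed): Et(0°)/H(0°) eclipsed 7.7; H(120°)/H(120°) eclipsed 4.5; H(240°)/Ph(240°) eclipsed 7.0 → 19.2 kJ/mol.
Ph at 300° (staggered): Et(0°)/Ph(300°) gauche 4.9 → 4.9 kJ/mol.
The minimum (0.0 kJ/mol) occurs with Ph at 180°.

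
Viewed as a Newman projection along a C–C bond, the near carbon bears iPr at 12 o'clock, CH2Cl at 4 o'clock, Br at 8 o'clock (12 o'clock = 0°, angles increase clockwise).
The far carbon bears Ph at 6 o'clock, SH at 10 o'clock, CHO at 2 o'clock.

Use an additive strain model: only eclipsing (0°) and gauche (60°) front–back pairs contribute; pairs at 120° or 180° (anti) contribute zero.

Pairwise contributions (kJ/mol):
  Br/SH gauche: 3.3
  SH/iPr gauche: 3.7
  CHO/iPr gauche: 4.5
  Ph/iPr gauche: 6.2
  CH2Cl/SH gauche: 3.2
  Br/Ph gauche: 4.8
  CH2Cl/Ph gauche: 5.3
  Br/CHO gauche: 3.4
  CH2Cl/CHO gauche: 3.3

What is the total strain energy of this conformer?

This conformer is staggered. iPr at 0° is gauche with SH at 300° (3.7); iPr at 0° is gauche with CHO at 60° (4.5); CH2Cl at 120° is gauche with Ph at 180° (5.3); CH2Cl at 120° is gauche with CHO at 60° (3.3); Br at 240° is gauche with Ph at 180° (4.8); Br at 240° is gauche with SH at 300° (3.3). Total 24.9 kJ/mol.

24.9 kJ/mol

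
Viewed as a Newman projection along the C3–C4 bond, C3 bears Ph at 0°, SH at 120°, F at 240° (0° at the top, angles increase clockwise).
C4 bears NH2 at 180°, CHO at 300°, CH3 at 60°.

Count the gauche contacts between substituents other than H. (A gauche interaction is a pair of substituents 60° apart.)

6

Non-H gauche pairs: Ph(0°)/CHO(300°); Ph(0°)/CH3(60°); SH(120°)/NH2(180°); SH(120°)/CH3(60°); F(240°)/NH2(180°); F(240°)/CHO(300°) — 6 interactions.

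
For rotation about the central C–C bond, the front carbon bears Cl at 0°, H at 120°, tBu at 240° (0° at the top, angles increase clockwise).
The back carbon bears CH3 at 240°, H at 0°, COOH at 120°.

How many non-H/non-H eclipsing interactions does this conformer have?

Non-H eclipsing pairs: tBu(240°)/CH3(240°) — 1 interaction.

1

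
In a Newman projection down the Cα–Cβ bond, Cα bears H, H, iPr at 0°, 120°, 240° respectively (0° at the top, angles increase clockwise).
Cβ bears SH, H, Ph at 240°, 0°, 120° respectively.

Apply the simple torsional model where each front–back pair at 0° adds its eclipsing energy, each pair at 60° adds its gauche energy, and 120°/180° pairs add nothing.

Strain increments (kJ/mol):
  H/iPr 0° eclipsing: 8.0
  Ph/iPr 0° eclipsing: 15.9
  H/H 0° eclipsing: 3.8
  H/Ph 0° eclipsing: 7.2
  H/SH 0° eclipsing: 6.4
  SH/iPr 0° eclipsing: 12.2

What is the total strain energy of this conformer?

This conformer (eclipsed): H(0°)/H(0°) eclipsed 3.8; H(120°)/Ph(120°) eclipsed 7.2; iPr(240°)/SH(240°) eclipsed 12.2 → 23.2 kJ/mol.

23.2 kJ/mol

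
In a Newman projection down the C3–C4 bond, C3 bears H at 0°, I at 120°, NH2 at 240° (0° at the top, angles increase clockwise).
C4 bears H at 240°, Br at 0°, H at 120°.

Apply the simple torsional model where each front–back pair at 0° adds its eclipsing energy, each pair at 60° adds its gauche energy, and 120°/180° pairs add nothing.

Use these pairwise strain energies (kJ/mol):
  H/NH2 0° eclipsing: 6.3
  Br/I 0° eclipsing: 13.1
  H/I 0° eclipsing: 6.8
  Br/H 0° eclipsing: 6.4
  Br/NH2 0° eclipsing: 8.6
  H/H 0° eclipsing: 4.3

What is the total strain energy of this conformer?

19.5 kJ/mol

This conformer (eclipsed): H(0°)/Br(0°) eclipsed 6.4; I(120°)/H(120°) eclipsed 6.8; NH2(240°)/H(240°) eclipsed 6.3 → 19.5 kJ/mol.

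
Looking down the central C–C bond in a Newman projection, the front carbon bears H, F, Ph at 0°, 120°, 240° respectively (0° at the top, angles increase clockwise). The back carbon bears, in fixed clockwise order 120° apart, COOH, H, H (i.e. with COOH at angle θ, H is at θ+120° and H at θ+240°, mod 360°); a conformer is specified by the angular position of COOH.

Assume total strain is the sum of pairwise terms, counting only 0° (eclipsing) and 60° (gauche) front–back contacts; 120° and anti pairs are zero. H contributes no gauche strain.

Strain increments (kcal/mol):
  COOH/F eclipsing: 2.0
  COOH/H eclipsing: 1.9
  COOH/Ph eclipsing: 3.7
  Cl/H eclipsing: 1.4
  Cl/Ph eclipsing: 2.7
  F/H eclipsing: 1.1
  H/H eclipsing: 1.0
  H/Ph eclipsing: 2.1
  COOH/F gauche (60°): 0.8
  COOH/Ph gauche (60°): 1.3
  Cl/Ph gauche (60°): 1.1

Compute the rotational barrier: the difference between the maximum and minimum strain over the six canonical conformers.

5.0 kcal/mol

COOH at 0° (eclipsed): H–COOH eclipsed, F–H eclipsed, Ph–H eclipsed; 1.9 + 1.1 + 2.1 = 5.1 kcal/mol.
COOH at 60° (staggered): F–COOH gauche; 0.8 = 0.8 kcal/mol.
COOH at 120° (eclipsed): H–H eclipsed, F–COOH eclipsed, Ph–H eclipsed; 1.0 + 2.0 + 2.1 = 5.1 kcal/mol.
COOH at 180° (staggered): F–COOH gauche, Ph–COOH gauche; 0.8 + 1.3 = 2.1 kcal/mol.
COOH at 240° (eclipsed): H–H eclipsed, F–H eclipsed, Ph–COOH eclipsed; 1.0 + 1.1 + 3.7 = 5.8 kcal/mol.
COOH at 300° (staggered): Ph–COOH gauche; 1.3 = 1.3 kcal/mol.
Max at 240° (5.8 kcal/mol), min at 60° (0.8 kcal/mol); barrier = 5.0 kcal/mol.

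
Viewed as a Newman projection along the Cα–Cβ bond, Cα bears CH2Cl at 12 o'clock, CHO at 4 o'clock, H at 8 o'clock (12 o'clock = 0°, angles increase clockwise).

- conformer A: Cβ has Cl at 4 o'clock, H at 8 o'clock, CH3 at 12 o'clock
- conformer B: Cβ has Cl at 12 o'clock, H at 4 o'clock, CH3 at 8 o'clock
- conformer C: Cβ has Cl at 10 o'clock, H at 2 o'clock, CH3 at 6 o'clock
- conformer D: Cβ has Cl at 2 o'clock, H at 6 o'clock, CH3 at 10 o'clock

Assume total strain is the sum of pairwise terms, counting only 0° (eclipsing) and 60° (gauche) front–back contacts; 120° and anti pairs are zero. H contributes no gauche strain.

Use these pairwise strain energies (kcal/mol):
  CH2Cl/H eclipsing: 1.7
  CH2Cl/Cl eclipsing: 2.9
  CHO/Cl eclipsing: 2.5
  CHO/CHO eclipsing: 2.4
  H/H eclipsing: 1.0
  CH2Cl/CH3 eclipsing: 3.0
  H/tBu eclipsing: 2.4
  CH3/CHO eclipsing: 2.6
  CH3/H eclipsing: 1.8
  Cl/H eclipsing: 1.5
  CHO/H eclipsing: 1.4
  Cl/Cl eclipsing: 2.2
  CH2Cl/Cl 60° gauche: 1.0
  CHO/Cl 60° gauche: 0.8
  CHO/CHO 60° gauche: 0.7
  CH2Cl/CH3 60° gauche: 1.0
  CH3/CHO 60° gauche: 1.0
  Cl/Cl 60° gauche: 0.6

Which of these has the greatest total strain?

A

A is eclipsed. CH2Cl at 0° is eclipsed with CH3 at 0° (3.0); CHO at 120° is eclipsed with Cl at 120° (2.5); H at 240° is eclipsed with H at 240° (1.0). Total 6.5 kcal/mol.
B is eclipsed. CH2Cl at 0° is eclipsed with Cl at 0° (2.9); CHO at 120° is eclipsed with H at 120° (1.4); H at 240° is eclipsed with CH3 at 240° (1.8). Total 6.1 kcal/mol.
C is staggered. CH2Cl at 0° is gauche with Cl at 300° (1.0); CHO at 120° is gauche with CH3 at 180° (1.0). Total 2.0 kcal/mol.
D is staggered. CH2Cl at 0° is gauche with Cl at 60° (1.0); CH2Cl at 0° is gauche with CH3 at 300° (1.0); CHO at 120° is gauche with Cl at 60° (0.8). Total 2.8 kcal/mol.
A has the highest total (6.5 kcal/mol).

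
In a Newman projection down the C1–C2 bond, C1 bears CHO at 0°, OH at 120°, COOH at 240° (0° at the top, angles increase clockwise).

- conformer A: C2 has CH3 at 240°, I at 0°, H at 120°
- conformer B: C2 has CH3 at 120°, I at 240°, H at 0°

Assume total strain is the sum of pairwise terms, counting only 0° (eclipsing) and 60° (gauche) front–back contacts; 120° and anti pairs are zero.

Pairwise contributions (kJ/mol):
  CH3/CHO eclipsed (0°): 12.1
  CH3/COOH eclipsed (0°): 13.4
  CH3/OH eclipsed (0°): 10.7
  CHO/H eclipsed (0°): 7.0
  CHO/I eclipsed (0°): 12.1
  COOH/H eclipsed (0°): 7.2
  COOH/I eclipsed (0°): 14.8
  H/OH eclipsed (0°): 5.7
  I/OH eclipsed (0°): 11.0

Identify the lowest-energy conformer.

A

A (eclipsed): CHO(0°)/I(0°) eclipsed 12.1; OH(120°)/H(120°) eclipsed 5.7; COOH(240°)/CH3(240°) eclipsed 13.4 → 31.2 kJ/mol.
B (eclipsed): CHO(0°)/H(0°) eclipsed 7.0; OH(120°)/CH3(120°) eclipsed 10.7; COOH(240°)/I(240°) eclipsed 14.8 → 32.5 kJ/mol.
A has the lowest total (31.2 kJ/mol).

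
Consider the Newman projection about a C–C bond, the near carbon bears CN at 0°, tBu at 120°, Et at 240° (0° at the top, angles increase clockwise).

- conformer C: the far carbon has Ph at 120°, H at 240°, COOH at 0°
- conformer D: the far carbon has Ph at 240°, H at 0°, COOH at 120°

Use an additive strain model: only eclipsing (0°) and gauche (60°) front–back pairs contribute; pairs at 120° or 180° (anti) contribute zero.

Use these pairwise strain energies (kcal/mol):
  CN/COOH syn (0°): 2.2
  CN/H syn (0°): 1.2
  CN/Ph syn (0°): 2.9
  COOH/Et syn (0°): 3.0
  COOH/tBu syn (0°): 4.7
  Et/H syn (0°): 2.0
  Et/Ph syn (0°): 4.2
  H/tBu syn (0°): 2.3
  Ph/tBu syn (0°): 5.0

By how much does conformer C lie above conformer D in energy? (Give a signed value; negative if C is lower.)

-0.9 kcal/mol

C (eclipsed): CN–COOH eclipsed, tBu–Ph eclipsed, Et–H eclipsed; 2.2 + 5.0 + 2.0 = 9.2 kcal/mol.
D (eclipsed): CN–H eclipsed, tBu–COOH eclipsed, Et–Ph eclipsed; 1.2 + 4.7 + 4.2 = 10.1 kcal/mol.
E(C) − E(D) = 9.2 − 10.1 = -0.9 kcal/mol.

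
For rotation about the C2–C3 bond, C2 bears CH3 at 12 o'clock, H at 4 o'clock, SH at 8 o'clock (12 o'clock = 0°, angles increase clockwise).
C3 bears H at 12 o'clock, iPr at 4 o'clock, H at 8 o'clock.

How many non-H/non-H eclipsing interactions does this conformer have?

0

Every eclipsing pair involves H, so the count is 0.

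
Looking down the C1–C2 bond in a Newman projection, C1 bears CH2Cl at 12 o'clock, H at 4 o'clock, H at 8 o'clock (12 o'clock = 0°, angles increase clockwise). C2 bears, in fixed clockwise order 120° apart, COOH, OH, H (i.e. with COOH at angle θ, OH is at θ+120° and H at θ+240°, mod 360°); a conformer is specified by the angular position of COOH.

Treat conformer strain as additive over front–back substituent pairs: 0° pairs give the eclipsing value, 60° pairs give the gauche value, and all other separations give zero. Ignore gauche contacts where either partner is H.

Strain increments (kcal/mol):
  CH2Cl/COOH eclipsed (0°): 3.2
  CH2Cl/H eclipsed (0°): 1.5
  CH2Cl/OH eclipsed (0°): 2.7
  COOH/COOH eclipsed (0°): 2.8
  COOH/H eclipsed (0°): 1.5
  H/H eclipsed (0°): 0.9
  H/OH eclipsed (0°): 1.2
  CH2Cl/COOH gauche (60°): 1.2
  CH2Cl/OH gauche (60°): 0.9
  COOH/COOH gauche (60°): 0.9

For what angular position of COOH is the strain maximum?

0°

COOH at 0° is eclipsed. CH2Cl at 0° is eclipsed with COOH at 0° (3.2); H at 120° is eclipsed with OH at 120° (1.2); H at 240° is eclipsed with H at 240° (0.9). Total 5.3 kcal/mol.
COOH at 60° is staggered. CH2Cl at 0° is gauche with COOH at 60° (1.2). Total 1.2 kcal/mol.
COOH at 120° is eclipsed. CH2Cl at 0° is eclipsed with H at 0° (1.5); H at 120° is eclipsed with COOH at 120° (1.5); H at 240° is eclipsed with OH at 240° (1.2). Total 4.2 kcal/mol.
COOH at 180° is staggered. CH2Cl at 0° is gauche with OH at 300° (0.9). Total 0.9 kcal/mol.
COOH at 240° is eclipsed. CH2Cl at 0° is eclipsed with OH at 0° (2.7); H at 120° is eclipsed with H at 120° (0.9); H at 240° is eclipsed with COOH at 240° (1.5). Total 5.1 kcal/mol.
COOH at 300° is staggered. CH2Cl at 0° is gauche with COOH at 300° (1.2); CH2Cl at 0° is gauche with OH at 60° (0.9). Total 2.1 kcal/mol.
The maximum (5.3 kcal/mol) occurs with COOH at 0°.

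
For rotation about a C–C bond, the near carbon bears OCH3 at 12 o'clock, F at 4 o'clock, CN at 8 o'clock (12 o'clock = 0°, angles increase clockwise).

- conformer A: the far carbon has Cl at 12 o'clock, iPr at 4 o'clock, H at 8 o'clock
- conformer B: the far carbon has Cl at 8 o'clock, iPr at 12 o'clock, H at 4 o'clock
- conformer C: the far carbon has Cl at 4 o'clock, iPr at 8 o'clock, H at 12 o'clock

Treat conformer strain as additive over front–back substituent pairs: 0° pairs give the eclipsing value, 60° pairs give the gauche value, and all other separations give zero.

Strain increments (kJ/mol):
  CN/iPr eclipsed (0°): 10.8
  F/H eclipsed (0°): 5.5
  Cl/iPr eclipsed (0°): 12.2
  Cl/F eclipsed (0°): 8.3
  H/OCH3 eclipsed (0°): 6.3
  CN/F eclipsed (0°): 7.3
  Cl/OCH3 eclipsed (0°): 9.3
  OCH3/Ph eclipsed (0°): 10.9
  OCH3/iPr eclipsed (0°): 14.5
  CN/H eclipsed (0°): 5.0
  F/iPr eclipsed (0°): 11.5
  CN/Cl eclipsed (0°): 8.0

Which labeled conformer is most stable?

A is eclipsed. OCH3 at 0° is eclipsed with Cl at 0° (9.3); F at 120° is eclipsed with iPr at 120° (11.5); CN at 240° is eclipsed with H at 240° (5.0). Total 25.8 kJ/mol.
B is eclipsed. OCH3 at 0° is eclipsed with iPr at 0° (14.5); F at 120° is eclipsed with H at 120° (5.5); CN at 240° is eclipsed with Cl at 240° (8.0). Total 28.0 kJ/mol.
C is eclipsed. OCH3 at 0° is eclipsed with H at 0° (6.3); F at 120° is eclipsed with Cl at 120° (8.3); CN at 240° is eclipsed with iPr at 240° (10.8). Total 25.4 kJ/mol.
C has the lowest total (25.4 kJ/mol).

C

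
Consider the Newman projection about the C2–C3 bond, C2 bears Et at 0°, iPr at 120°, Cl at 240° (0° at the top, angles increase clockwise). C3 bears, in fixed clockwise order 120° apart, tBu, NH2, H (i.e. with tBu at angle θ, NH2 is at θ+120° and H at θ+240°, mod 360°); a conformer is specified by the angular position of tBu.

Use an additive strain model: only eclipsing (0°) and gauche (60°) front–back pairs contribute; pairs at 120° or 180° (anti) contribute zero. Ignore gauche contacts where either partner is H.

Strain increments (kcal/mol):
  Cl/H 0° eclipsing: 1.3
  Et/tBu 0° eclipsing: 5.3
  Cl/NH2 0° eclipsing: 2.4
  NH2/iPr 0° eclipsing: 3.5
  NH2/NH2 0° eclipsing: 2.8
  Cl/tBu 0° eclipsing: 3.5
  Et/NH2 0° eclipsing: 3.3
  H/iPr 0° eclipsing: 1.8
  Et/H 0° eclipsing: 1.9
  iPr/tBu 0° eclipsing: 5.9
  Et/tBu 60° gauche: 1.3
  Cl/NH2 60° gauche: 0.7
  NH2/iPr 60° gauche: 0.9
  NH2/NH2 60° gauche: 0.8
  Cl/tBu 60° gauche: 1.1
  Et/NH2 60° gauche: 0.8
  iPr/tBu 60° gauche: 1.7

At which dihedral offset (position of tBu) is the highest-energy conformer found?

tBu at 0° is eclipsed. Et at 0° is eclipsed with tBu at 0° (5.3); iPr at 120° is eclipsed with NH2 at 120° (3.5); Cl at 240° is eclipsed with H at 240° (1.3). Total 10.1 kcal/mol.
tBu at 60° is staggered. Et at 0° is gauche with tBu at 60° (1.3); iPr at 120° is gauche with tBu at 60° (1.7); iPr at 120° is gauche with NH2 at 180° (0.9); Cl at 240° is gauche with NH2 at 180° (0.7). Total 4.6 kcal/mol.
tBu at 120° is eclipsed. Et at 0° is eclipsed with H at 0° (1.9); iPr at 120° is eclipsed with tBu at 120° (5.9); Cl at 240° is eclipsed with NH2 at 240° (2.4). Total 10.2 kcal/mol.
tBu at 180° is staggered. Et at 0° is gauche with NH2 at 300° (0.8); iPr at 120° is gauche with tBu at 180° (1.7); Cl at 240° is gauche with tBu at 180° (1.1); Cl at 240° is gauche with NH2 at 300° (0.7). Total 4.3 kcal/mol.
tBu at 240° is eclipsed. Et at 0° is eclipsed with NH2 at 0° (3.3); iPr at 120° is eclipsed with H at 120° (1.8); Cl at 240° is eclipsed with tBu at 240° (3.5). Total 8.6 kcal/mol.
tBu at 300° is staggered. Et at 0° is gauche with tBu at 300° (1.3); Et at 0° is gauche with NH2 at 60° (0.8); iPr at 120° is gauche with NH2 at 60° (0.9); Cl at 240° is gauche with tBu at 300° (1.1). Total 4.1 kcal/mol.
The maximum (10.2 kcal/mol) occurs with tBu at 120°.

120°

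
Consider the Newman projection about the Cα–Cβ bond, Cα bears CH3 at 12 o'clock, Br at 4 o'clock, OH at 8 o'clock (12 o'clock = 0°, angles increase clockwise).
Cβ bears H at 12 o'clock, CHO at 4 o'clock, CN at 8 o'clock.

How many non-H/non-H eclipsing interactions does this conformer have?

Non-H eclipsing pairs: Br(120°)/CHO(120°); OH(240°)/CN(240°) — 2 interactions.

2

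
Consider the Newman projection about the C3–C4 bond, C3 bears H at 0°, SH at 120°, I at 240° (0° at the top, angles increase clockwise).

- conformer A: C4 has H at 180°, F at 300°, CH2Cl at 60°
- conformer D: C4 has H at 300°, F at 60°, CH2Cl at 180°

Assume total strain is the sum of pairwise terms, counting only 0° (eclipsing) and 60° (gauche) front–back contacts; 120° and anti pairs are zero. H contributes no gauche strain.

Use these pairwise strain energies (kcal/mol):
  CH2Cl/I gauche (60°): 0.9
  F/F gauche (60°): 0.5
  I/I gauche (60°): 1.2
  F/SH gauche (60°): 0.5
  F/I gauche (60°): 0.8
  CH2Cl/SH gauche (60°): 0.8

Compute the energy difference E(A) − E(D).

-0.6 kcal/mol

A is staggered. SH at 120° is gauche with CH2Cl at 60° (0.8); I at 240° is gauche with F at 300° (0.8). Total 1.6 kcal/mol.
D is staggered. SH at 120° is gauche with F at 60° (0.5); SH at 120° is gauche with CH2Cl at 180° (0.8); I at 240° is gauche with CH2Cl at 180° (0.9). Total 2.2 kcal/mol.
E(A) − E(D) = 1.6 − 2.2 = -0.6 kcal/mol.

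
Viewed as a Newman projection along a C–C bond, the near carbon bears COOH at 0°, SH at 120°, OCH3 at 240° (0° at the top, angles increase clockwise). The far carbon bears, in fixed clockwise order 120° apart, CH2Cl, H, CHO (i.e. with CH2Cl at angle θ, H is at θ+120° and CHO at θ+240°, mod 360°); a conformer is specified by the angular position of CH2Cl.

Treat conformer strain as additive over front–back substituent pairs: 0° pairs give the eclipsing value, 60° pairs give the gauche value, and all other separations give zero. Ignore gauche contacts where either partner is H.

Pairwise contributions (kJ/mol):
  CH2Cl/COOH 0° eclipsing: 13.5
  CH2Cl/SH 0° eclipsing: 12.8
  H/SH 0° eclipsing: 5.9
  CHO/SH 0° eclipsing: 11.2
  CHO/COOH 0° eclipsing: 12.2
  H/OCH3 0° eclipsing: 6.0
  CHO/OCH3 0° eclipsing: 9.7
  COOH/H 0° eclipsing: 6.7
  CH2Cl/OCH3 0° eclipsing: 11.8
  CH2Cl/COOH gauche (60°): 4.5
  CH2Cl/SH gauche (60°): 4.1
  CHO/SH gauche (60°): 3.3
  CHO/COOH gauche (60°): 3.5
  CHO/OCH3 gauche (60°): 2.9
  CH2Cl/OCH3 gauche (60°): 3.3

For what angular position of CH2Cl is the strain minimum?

CH2Cl at 0° (eclipsed): COOH–CH2Cl eclipsed, SH–H eclipsed, OCH3–CHO eclipsed; 13.5 + 5.9 + 9.7 = 29.1 kJ/mol.
CH2Cl at 60° (staggered): COOH–CH2Cl gauche, COOH–CHO gauche, SH–CH2Cl gauche, OCH3–CHO gauche; 4.5 + 3.5 + 4.1 + 2.9 = 15.0 kJ/mol.
CH2Cl at 120° (eclipsed): COOH–CHO eclipsed, SH–CH2Cl eclipsed, OCH3–H eclipsed; 12.2 + 12.8 + 6.0 = 31.0 kJ/mol.
CH2Cl at 180° (staggered): COOH–CHO gauche, SH–CH2Cl gauche, SH–CHO gauche, OCH3–CH2Cl gauche; 3.5 + 4.1 + 3.3 + 3.3 = 14.2 kJ/mol.
CH2Cl at 240° (eclipsed): COOH–H eclipsed, SH–CHO eclipsed, OCH3–CH2Cl eclipsed; 6.7 + 11.2 + 11.8 = 29.7 kJ/mol.
CH2Cl at 300° (staggered): COOH–CH2Cl gauche, SH–CHO gauche, OCH3–CH2Cl gauche, OCH3–CHO gauche; 4.5 + 3.3 + 3.3 + 2.9 = 14.0 kJ/mol.
The minimum (14.0 kJ/mol) occurs with CH2Cl at 300°.

300°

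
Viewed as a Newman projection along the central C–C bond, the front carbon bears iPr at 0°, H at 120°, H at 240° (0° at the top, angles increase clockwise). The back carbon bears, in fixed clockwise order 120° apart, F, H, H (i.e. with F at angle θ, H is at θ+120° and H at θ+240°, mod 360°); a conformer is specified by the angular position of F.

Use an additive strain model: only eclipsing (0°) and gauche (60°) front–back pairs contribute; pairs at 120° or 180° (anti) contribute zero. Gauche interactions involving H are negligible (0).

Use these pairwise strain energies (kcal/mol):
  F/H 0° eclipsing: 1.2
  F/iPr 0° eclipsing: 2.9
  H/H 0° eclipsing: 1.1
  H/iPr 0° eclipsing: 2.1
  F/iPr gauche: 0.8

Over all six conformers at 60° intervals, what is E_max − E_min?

5.1 kcal/mol

F at 0° (eclipsed): iPr–F eclipsed, H–H eclipsed, H–H eclipsed; 2.9 + 1.1 + 1.1 = 5.1 kcal/mol.
F at 60° (staggered): iPr–F gauche; 0.8 = 0.8 kcal/mol.
F at 120° (eclipsed): iPr–H eclipsed, H–F eclipsed, H–H eclipsed; 2.1 + 1.2 + 1.1 = 4.4 kcal/mol.
F at 180° (staggered): no non-H gauche contacts → 0.0 kcal/mol.
F at 240° (eclipsed): iPr–H eclipsed, H–H eclipsed, H–F eclipsed; 2.1 + 1.1 + 1.2 = 4.4 kcal/mol.
F at 300° (staggered): iPr–F gauche; 0.8 = 0.8 kcal/mol.
Max at 0° (5.1 kcal/mol), min at 180° (0.0 kcal/mol); barrier = 5.1 kcal/mol.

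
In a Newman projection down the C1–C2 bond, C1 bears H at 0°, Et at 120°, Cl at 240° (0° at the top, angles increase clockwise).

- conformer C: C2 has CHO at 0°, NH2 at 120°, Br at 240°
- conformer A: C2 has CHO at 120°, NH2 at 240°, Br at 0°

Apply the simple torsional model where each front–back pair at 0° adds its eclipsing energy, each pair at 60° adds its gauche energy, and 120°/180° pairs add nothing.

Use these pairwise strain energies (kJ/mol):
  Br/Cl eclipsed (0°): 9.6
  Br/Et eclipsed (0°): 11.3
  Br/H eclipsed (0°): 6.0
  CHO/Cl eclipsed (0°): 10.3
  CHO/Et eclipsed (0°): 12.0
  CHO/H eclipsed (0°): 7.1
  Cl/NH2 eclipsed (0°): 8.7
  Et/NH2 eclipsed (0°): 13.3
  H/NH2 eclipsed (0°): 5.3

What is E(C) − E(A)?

+3.3 kJ/mol

C (eclipsed): H–CHO eclipsed, Et–NH2 eclipsed, Cl–Br eclipsed; 7.1 + 13.3 + 9.6 = 30.0 kJ/mol.
A (eclipsed): H–Br eclipsed, Et–CHO eclipsed, Cl–NH2 eclipsed; 6.0 + 12.0 + 8.7 = 26.7 kJ/mol.
E(C) − E(A) = 30.0 − 26.7 = +3.3 kJ/mol.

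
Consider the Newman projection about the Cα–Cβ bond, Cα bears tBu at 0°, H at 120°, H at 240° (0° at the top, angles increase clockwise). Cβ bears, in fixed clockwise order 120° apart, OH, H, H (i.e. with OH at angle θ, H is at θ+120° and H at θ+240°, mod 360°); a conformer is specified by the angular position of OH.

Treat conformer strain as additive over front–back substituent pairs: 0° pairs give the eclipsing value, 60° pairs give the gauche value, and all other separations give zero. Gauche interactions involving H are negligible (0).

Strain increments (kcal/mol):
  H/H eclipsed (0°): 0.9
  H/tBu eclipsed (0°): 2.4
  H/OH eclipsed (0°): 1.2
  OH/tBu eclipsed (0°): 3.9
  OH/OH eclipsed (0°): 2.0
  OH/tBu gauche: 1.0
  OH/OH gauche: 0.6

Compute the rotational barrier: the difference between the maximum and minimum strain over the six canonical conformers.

OH at 0° is eclipsed. tBu at 0° is eclipsed with OH at 0° (3.9); H at 120° is eclipsed with H at 120° (0.9); H at 240° is eclipsed with H at 240° (0.9). Total 5.7 kcal/mol.
OH at 60° is staggered. tBu at 0° is gauche with OH at 60° (1.0). Total 1.0 kcal/mol.
OH at 120° is eclipsed. tBu at 0° is eclipsed with H at 0° (2.4); H at 120° is eclipsed with OH at 120° (1.2); H at 240° is eclipsed with H at 240° (0.9). Total 4.5 kcal/mol.
OH at 180° (staggered): no non-H gauche contacts → 0.0 kcal/mol.
OH at 240° is eclipsed. tBu at 0° is eclipsed with H at 0° (2.4); H at 120° is eclipsed with H at 120° (0.9); H at 240° is eclipsed with OH at 240° (1.2). Total 4.5 kcal/mol.
OH at 300° is staggered. tBu at 0° is gauche with OH at 300° (1.0). Total 1.0 kcal/mol.
Max at 0° (5.7 kcal/mol), min at 180° (0.0 kcal/mol); barrier = 5.7 kcal/mol.

5.7 kcal/mol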